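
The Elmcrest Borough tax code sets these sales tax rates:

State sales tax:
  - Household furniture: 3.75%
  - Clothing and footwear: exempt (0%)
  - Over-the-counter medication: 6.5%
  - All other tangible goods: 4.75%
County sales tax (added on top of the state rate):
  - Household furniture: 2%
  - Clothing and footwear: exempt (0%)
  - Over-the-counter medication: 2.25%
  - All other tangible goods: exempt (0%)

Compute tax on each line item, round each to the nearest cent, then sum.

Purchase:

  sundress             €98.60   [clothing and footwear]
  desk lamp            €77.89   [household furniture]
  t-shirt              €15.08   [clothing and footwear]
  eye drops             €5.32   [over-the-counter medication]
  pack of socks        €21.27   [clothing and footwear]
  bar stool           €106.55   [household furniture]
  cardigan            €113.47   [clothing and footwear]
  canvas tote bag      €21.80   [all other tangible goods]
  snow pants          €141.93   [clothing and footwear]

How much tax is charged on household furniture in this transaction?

Desk lamp €77.89: household furniture → 3.75% + 2% county = 5.75% → €4.48
Bar stool €106.55: household furniture → 3.75% + 2% county = 5.75% → €6.13
Tax on household furniture = €4.48 + €6.13 = €10.61

€10.61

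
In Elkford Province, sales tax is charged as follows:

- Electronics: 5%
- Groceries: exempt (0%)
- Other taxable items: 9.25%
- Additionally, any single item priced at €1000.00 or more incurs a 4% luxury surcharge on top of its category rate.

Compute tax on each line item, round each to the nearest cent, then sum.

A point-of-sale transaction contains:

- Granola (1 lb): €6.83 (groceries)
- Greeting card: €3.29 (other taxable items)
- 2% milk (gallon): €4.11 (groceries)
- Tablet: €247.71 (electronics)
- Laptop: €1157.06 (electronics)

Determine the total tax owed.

Granola (1 lb) €6.83: groceries → 0% → €0.00
Greeting card €3.29: other taxable items → 9.25% → €0.30
2% milk (gallon) €4.11: groceries → 0% → €0.00
Tablet €247.71: electronics → 5% → €12.39
Laptop €1157.06: electronics → 5% + 4% surcharge = 9% → €104.14
Total tax = €0.30 + €12.39 + €104.14 = €116.83

€116.83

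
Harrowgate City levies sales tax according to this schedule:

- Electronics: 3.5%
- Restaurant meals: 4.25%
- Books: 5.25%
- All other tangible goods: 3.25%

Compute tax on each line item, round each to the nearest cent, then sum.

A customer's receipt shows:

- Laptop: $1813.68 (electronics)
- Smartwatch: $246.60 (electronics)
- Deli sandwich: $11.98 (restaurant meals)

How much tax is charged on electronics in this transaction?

Laptop $1813.68: electronics → 3.5% → $63.48
Smartwatch $246.60: electronics → 3.5% → $8.63
Tax on electronics = $63.48 + $8.63 = $72.11

$72.11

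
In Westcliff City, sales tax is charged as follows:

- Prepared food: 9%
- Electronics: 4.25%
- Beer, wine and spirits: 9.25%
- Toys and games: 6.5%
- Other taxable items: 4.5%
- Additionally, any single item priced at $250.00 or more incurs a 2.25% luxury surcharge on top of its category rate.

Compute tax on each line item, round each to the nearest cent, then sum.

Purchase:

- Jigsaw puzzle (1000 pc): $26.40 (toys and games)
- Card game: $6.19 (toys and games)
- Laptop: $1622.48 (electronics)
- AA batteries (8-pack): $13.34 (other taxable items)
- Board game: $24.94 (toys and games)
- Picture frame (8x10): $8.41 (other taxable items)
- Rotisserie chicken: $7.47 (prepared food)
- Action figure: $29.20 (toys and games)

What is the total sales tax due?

Jigsaw puzzle (1000 pc) $26.40: toys and games → 6.5% → $1.72
Card game $6.19: toys and games → 6.5% → $0.40
Laptop $1622.48: electronics → 4.25% + 2.25% surcharge = 6.5% → $105.46
AA batteries (8-pack) $13.34: other taxable items → 4.5% → $0.60
Board game $24.94: toys and games → 6.5% → $1.62
Picture frame (8x10) $8.41: other taxable items → 4.5% → $0.38
Rotisserie chicken $7.47: prepared food → 9% → $0.67
Action figure $29.20: toys and games → 6.5% → $1.90
Total tax = $1.72 + $0.40 + $105.46 + $0.60 + $1.62 + $0.38 + $0.67 + $1.90 = $112.75

$112.75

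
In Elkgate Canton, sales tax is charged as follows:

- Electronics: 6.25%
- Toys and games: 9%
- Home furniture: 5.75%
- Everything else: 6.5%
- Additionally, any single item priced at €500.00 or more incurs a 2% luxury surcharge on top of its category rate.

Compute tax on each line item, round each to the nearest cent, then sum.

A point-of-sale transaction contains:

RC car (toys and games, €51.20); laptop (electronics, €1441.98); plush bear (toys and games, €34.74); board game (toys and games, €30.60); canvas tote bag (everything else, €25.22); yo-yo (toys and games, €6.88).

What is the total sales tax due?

€131.71

RC car €51.20: toys and games → 9% → €4.61
Laptop €1441.98: electronics → 6.25% + 2% surcharge = 8.25% → €118.96
Plush bear €34.74: toys and games → 9% → €3.13
Board game €30.60: toys and games → 9% → €2.75
Canvas tote bag €25.22: everything else → 6.5% → €1.64
Yo-yo €6.88: toys and games → 9% → €0.62
Total tax = €4.61 + €118.96 + €3.13 + €2.75 + €1.64 + €0.62 = €131.71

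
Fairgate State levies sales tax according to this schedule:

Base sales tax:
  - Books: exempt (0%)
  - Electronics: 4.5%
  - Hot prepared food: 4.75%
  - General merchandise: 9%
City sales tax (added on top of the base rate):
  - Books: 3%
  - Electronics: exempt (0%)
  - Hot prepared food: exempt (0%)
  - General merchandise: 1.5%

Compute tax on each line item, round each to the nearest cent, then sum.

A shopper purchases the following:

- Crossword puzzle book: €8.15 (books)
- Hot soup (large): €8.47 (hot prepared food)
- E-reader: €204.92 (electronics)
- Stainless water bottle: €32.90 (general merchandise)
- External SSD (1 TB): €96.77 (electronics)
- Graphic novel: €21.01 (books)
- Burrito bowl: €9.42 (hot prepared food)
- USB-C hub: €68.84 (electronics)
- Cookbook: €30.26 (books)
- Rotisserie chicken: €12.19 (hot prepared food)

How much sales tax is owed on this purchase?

Crossword puzzle book €8.15: books → 0% + 3% city = 3% → €0.24
Hot soup (large) €8.47: hot prepared food → 4.75% + 0% city = 4.75% → €0.40
E-reader €204.92: electronics → 4.5% + 0% city = 4.5% → €9.22
Stainless water bottle €32.90: general merchandise → 9% + 1.5% city = 10.5% → €3.45
External SSD (1 TB) €96.77: electronics → 4.5% + 0% city = 4.5% → €4.35
Graphic novel €21.01: books → 0% + 3% city = 3% → €0.63
Burrito bowl €9.42: hot prepared food → 4.75% + 0% city = 4.75% → €0.45
USB-C hub €68.84: electronics → 4.5% + 0% city = 4.5% → €3.10
Cookbook €30.26: books → 0% + 3% city = 3% → €0.91
Rotisserie chicken €12.19: hot prepared food → 4.75% + 0% city = 4.75% → €0.58
Total tax = €0.24 + €0.40 + €9.22 + €3.45 + €4.35 + €0.63 + €0.45 + €3.10 + €0.91 + €0.58 = €23.33

€23.33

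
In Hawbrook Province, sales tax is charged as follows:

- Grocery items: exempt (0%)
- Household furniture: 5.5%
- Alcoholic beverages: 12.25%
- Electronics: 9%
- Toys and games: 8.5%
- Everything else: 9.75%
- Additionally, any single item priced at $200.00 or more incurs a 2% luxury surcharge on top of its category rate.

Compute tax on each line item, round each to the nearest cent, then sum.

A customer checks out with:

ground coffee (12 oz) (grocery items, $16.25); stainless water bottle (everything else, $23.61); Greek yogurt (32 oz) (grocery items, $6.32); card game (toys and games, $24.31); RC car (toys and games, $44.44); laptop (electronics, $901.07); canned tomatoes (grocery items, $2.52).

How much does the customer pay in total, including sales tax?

Ground coffee (12 oz) $16.25: grocery items → 0% → $0.00
Stainless water bottle $23.61: everything else → 9.75% → $2.30
Greek yogurt (32 oz) $6.32: grocery items → 0% → $0.00
Card game $24.31: toys and games → 8.5% → $2.07
RC car $44.44: toys and games → 8.5% → $3.78
Laptop $901.07: electronics → 9% + 2% surcharge = 11% → $99.12
Canned tomatoes $2.52: grocery items → 0% → $0.00
Subtotal = $1018.52; tax = $107.27; total due = $1125.79

$1125.79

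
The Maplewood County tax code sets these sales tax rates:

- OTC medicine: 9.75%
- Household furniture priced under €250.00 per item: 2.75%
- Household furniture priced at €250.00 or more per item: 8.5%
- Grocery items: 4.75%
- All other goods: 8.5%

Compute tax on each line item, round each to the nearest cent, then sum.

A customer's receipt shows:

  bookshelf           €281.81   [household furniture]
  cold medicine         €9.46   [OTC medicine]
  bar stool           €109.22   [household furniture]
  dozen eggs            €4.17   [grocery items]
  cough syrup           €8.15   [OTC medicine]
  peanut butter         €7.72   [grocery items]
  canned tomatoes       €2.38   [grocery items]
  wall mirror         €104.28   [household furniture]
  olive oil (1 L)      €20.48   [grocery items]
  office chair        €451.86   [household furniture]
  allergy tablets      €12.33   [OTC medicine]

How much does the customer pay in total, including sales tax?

Bookshelf €281.81: household furniture, €250.00 or more → 8.5% → €23.95
Cold medicine €9.46: OTC medicine → 9.75% → €0.92
Bar stool €109.22: household furniture, under €250.00 → 2.75% → €3.00
Dozen eggs €4.17: grocery items → 4.75% → €0.20
Cough syrup €8.15: OTC medicine → 9.75% → €0.79
Peanut butter €7.72: grocery items → 4.75% → €0.37
Canned tomatoes €2.38: grocery items → 4.75% → €0.11
Wall mirror €104.28: household furniture, under €250.00 → 2.75% → €2.87
Olive oil (1 L) €20.48: grocery items → 4.75% → €0.97
Office chair €451.86: household furniture, €250.00 or more → 8.5% → €38.41
Allergy tablets €12.33: OTC medicine → 9.75% → €1.20
Subtotal = €1011.86; tax = €72.79; total due = €1084.65

€1084.65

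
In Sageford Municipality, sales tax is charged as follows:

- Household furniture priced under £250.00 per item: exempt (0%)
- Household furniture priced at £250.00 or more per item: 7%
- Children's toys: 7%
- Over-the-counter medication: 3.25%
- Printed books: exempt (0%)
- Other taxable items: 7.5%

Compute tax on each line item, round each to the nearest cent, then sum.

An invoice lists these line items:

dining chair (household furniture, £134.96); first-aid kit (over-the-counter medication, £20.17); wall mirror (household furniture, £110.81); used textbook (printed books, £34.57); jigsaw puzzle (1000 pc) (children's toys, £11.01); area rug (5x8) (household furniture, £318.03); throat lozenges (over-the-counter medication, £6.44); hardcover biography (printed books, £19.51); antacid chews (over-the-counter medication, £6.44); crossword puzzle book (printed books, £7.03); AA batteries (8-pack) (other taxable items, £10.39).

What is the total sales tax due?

Dining chair £134.96: household furniture, under £250.00 → 0% → £0.00
First-aid kit £20.17: over-the-counter medication → 3.25% → £0.66
Wall mirror £110.81: household furniture, under £250.00 → 0% → £0.00
Used textbook £34.57: printed books → 0% → £0.00
Jigsaw puzzle (1000 pc) £11.01: children's toys → 7% → £0.77
Area rug (5x8) £318.03: household furniture, £250.00 or more → 7% → £22.26
Throat lozenges £6.44: over-the-counter medication → 3.25% → £0.21
Hardcover biography £19.51: printed books → 0% → £0.00
Antacid chews £6.44: over-the-counter medication → 3.25% → £0.21
Crossword puzzle book £7.03: printed books → 0% → £0.00
AA batteries (8-pack) £10.39: other taxable items → 7.5% → £0.78
Total tax = £0.66 + £0.77 + £22.26 + £0.21 + £0.21 + £0.78 = £24.89

£24.89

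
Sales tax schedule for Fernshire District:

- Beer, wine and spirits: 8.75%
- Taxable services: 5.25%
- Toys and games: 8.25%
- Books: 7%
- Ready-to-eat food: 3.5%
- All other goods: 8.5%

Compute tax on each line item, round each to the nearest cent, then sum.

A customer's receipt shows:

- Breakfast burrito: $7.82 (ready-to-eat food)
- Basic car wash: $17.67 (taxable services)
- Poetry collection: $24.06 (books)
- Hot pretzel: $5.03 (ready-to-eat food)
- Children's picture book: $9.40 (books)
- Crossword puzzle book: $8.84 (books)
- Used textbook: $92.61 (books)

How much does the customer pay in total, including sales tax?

$176.25

Breakfast burrito $7.82: ready-to-eat food → 3.5% → $0.27
Basic car wash $17.67: taxable services → 5.25% → $0.93
Poetry collection $24.06: books → 7% → $1.68
Hot pretzel $5.03: ready-to-eat food → 3.5% → $0.18
Children's picture book $9.40: books → 7% → $0.66
Crossword puzzle book $8.84: books → 7% → $0.62
Used textbook $92.61: books → 7% → $6.48
Subtotal = $165.43; tax = $10.82; total due = $176.25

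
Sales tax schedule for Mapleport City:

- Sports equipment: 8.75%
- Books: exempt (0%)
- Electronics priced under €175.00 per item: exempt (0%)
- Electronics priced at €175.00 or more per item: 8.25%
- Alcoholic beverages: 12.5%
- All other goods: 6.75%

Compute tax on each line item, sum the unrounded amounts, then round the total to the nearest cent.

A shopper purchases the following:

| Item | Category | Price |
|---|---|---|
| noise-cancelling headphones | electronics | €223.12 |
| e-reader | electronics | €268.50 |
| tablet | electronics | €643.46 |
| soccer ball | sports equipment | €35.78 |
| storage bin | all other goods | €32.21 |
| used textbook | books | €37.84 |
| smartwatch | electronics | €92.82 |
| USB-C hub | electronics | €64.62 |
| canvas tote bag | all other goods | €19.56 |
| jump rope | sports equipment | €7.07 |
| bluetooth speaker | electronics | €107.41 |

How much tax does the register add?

€100.89

Noise-cancelling headphones €223.12: electronics, €175.00 or more → 8.25% → €18.4074
E-reader €268.50: electronics, €175.00 or more → 8.25% → €22.15125
Tablet €643.46: electronics, €175.00 or more → 8.25% → €53.08545
Soccer ball €35.78: sports equipment → 8.75% → €3.13075
Storage bin €32.21: all other goods → 6.75% → €2.174175
Used textbook €37.84: books → 0% → €0.00
Smartwatch €92.82: electronics, under €175.00 → 0% → €0.00
USB-C hub €64.62: electronics, under €175.00 → 0% → €0.00
Canvas tote bag €19.56: all other goods → 6.75% → €1.3203
Jump rope €7.07: sports equipment → 8.75% → €0.618625
Bluetooth speaker €107.41: electronics, under €175.00 → 0% → €0.00
Unrounded tax sum = €100.88795 → €100.89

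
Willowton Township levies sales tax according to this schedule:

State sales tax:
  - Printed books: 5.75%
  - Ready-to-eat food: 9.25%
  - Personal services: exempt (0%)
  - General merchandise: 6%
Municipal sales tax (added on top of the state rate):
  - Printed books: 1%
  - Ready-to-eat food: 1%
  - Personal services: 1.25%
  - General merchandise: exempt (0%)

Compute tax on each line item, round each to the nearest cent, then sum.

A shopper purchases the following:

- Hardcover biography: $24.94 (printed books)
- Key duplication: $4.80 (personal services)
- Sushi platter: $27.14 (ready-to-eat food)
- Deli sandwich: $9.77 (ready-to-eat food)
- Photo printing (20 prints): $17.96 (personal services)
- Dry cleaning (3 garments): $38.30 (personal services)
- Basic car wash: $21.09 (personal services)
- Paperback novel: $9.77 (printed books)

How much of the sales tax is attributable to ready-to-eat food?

Sushi platter $27.14: ready-to-eat food → 9.25% + 1% municipal = 10.25% → $2.78
Deli sandwich $9.77: ready-to-eat food → 9.25% + 1% municipal = 10.25% → $1.00
Tax on ready-to-eat food = $2.78 + $1.00 = $3.78

$3.78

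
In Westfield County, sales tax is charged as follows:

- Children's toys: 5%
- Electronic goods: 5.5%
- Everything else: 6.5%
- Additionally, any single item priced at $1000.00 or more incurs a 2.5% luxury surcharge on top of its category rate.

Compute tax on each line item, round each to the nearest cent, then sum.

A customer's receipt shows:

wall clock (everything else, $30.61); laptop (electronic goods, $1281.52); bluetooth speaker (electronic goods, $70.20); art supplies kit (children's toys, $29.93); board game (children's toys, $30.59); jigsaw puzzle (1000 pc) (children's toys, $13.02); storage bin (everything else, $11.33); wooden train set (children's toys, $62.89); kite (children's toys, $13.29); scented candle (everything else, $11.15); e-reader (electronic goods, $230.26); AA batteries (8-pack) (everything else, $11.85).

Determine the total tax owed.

Wall clock $30.61: everything else → 6.5% → $1.99
Laptop $1281.52: electronic goods → 5.5% + 2.5% surcharge = 8% → $102.52
Bluetooth speaker $70.20: electronic goods → 5.5% → $3.86
Art supplies kit $29.93: children's toys → 5% → $1.50
Board game $30.59: children's toys → 5% → $1.53
Jigsaw puzzle (1000 pc) $13.02: children's toys → 5% → $0.65
Storage bin $11.33: everything else → 6.5% → $0.74
Wooden train set $62.89: children's toys → 5% → $3.14
Kite $13.29: children's toys → 5% → $0.66
Scented candle $11.15: everything else → 6.5% → $0.72
E-reader $230.26: electronic goods → 5.5% → $12.66
AA batteries (8-pack) $11.85: everything else → 6.5% → $0.77
Total tax = $1.99 + $102.52 + $3.86 + $1.50 + $1.53 + $0.65 + $0.74 + $3.14 + $0.66 + $0.72 + $12.66 + $0.77 = $130.74

$130.74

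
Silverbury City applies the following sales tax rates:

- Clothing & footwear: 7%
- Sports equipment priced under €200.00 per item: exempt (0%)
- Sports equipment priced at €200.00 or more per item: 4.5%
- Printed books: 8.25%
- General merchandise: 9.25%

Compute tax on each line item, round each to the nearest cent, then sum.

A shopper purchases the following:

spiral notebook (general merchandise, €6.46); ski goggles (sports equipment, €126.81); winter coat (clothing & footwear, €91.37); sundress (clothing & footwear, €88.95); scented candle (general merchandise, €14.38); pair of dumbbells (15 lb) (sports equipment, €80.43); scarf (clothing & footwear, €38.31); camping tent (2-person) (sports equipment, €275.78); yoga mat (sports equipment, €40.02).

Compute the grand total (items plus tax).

Spiral notebook €6.46: general merchandise → 9.25% → €0.60
Ski goggles €126.81: sports equipment, under €200.00 → 0% → €0.00
Winter coat €91.37: clothing & footwear → 7% → €6.40
Sundress €88.95: clothing & footwear → 7% → €6.23
Scented candle €14.38: general merchandise → 9.25% → €1.33
Pair of dumbbells (15 lb) €80.43: sports equipment, under €200.00 → 0% → €0.00
Scarf €38.31: clothing & footwear → 7% → €2.68
Camping tent (2-person) €275.78: sports equipment, €200.00 or more → 4.5% → €12.41
Yoga mat €40.02: sports equipment, under €200.00 → 0% → €0.00
Subtotal = €762.51; tax = €29.65; total due = €792.16

€792.16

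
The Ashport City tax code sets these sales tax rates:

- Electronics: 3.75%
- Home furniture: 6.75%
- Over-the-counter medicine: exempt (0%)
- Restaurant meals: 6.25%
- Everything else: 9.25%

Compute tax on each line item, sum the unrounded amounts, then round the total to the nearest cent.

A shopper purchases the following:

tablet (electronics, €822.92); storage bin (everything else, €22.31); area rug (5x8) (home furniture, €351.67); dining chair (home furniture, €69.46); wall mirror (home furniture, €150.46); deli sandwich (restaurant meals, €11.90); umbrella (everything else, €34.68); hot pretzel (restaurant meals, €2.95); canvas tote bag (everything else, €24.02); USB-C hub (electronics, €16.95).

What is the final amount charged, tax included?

€1585.82

Tablet €822.92: electronics → 3.75% → €30.8595
Storage bin €22.31: everything else → 9.25% → €2.063675
Area rug (5x8) €351.67: home furniture → 6.75% → €23.737725
Dining chair €69.46: home furniture → 6.75% → €4.68855
Wall mirror €150.46: home furniture → 6.75% → €10.15605
Deli sandwich €11.90: restaurant meals → 6.25% → €0.74375
Umbrella €34.68: everything else → 9.25% → €3.2079
Hot pretzel €2.95: restaurant meals → 6.25% → €0.184375
Canvas tote bag €24.02: everything else → 9.25% → €2.22185
USB-C hub €16.95: electronics → 3.75% → €0.635625
Subtotal = €1507.32; unrounded tax = €78.499 → €78.50; total due = €1585.82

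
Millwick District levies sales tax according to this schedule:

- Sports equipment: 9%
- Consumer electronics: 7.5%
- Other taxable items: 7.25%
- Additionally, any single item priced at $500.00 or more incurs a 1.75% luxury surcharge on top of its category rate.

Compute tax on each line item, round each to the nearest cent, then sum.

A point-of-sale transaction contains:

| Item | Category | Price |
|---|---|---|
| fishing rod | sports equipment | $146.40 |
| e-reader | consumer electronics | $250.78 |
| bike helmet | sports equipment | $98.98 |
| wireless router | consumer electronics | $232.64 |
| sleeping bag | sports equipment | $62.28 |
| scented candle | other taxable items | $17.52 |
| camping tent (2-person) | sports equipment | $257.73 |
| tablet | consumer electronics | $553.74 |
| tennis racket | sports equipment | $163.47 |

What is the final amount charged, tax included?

Fishing rod $146.40: sports equipment → 9% → $13.18
E-reader $250.78: consumer electronics → 7.5% → $18.81
Bike helmet $98.98: sports equipment → 9% → $8.91
Wireless router $232.64: consumer electronics → 7.5% → $17.45
Sleeping bag $62.28: sports equipment → 9% → $5.61
Scented candle $17.52: other taxable items → 7.25% → $1.27
Camping tent (2-person) $257.73: sports equipment → 9% → $23.20
Tablet $553.74: consumer electronics → 7.5% + 1.75% surcharge = 9.25% → $51.22
Tennis racket $163.47: sports equipment → 9% → $14.71
Subtotal = $1783.54; tax = $154.36; total due = $1937.90

$1937.90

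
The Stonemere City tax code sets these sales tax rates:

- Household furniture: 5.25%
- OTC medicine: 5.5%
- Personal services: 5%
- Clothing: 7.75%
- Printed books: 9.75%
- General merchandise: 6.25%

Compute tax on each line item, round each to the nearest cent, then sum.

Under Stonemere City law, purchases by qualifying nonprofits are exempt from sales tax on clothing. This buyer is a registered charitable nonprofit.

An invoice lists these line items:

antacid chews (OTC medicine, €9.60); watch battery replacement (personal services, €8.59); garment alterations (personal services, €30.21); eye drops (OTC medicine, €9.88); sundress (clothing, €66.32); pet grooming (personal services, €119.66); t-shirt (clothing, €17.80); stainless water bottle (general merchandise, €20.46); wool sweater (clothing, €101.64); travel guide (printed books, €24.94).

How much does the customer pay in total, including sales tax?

€421.80

Antacid chews €9.60: OTC medicine → 5.5% → €0.53
Watch battery replacement €8.59: personal services → 5% → €0.43
Garment alterations €30.21: personal services → 5% → €1.51
Eye drops €9.88: OTC medicine → 5.5% → €0.54
Sundress €66.32: clothing, buyer-exempt → 0% → €0.00
Pet grooming €119.66: personal services → 5% → €5.98
T-shirt €17.80: clothing, buyer-exempt → 0% → €0.00
Stainless water bottle €20.46: general merchandise → 6.25% → €1.28
Wool sweater €101.64: clothing, buyer-exempt → 0% → €0.00
Travel guide €24.94: printed books → 9.75% → €2.43
Subtotal = €409.10; tax = €12.70; total due = €421.80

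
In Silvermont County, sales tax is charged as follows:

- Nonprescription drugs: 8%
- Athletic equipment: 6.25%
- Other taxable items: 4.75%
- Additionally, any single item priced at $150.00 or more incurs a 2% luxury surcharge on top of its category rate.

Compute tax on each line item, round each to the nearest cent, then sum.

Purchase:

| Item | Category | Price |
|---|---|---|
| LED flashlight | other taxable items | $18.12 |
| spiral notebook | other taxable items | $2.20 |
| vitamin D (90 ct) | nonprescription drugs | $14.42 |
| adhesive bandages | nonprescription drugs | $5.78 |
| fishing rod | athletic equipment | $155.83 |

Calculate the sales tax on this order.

$15.43

LED flashlight $18.12: other taxable items → 4.75% → $0.86
Spiral notebook $2.20: other taxable items → 4.75% → $0.10
Vitamin D (90 ct) $14.42: nonprescription drugs → 8% → $1.15
Adhesive bandages $5.78: nonprescription drugs → 8% → $0.46
Fishing rod $155.83: athletic equipment → 6.25% + 2% surcharge = 8.25% → $12.86
Total tax = $0.86 + $0.10 + $1.15 + $0.46 + $12.86 = $15.43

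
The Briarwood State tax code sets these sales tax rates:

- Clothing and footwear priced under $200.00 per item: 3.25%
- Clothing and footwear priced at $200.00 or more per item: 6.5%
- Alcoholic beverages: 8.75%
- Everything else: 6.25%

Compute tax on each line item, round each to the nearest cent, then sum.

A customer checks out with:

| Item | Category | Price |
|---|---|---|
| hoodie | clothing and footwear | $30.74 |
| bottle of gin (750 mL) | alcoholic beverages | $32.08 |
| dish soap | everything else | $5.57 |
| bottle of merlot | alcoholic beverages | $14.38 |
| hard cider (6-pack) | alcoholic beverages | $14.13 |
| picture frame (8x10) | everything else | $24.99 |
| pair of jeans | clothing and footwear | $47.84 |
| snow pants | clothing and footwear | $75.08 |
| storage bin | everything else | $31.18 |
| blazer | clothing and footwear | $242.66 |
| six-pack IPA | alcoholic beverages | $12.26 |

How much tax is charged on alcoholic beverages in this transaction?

Bottle of gin (750 mL) $32.08: alcoholic beverages → 8.75% → $2.81
Bottle of merlot $14.38: alcoholic beverages → 8.75% → $1.26
Hard cider (6-pack) $14.13: alcoholic beverages → 8.75% → $1.24
Six-pack IPA $12.26: alcoholic beverages → 8.75% → $1.07
Tax on alcoholic beverages = $2.81 + $1.26 + $1.24 + $1.07 = $6.38

$6.38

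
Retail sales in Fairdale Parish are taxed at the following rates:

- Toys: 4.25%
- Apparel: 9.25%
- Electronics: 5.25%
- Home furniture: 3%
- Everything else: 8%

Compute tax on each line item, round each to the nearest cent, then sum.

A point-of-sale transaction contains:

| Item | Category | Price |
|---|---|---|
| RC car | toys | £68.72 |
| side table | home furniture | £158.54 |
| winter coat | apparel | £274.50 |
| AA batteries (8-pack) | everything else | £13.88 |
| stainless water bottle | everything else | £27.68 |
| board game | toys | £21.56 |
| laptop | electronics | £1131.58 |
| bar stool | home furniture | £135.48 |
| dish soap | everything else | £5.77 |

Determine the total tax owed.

RC car £68.72: toys → 4.25% → £2.92
Side table £158.54: home furniture → 3% → £4.76
Winter coat £274.50: apparel → 9.25% → £25.39
AA batteries (8-pack) £13.88: everything else → 8% → £1.11
Stainless water bottle £27.68: everything else → 8% → £2.21
Board game £21.56: toys → 4.25% → £0.92
Laptop £1131.58: electronics → 5.25% → £59.41
Bar stool £135.48: home furniture → 3% → £4.06
Dish soap £5.77: everything else → 8% → £0.46
Total tax = £2.92 + £4.76 + £25.39 + £1.11 + £2.21 + £0.92 + £59.41 + £4.06 + £0.46 = £101.24

£101.24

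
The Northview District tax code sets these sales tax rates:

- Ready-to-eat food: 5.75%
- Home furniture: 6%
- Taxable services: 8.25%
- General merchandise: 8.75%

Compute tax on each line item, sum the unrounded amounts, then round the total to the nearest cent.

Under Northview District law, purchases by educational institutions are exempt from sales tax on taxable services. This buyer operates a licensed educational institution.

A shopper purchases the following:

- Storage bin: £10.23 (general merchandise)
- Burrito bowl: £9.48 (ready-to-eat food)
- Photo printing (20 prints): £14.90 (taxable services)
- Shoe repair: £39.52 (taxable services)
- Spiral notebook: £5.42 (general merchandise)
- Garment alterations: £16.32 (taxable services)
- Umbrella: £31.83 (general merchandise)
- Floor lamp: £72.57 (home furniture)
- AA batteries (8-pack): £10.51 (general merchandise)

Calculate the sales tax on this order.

Storage bin £10.23: general merchandise → 8.75% → £0.895125
Burrito bowl £9.48: ready-to-eat food → 5.75% → £0.5451
Photo printing (20 prints) £14.90: taxable services, buyer-exempt → 0% → £0.00
Shoe repair £39.52: taxable services, buyer-exempt → 0% → £0.00
Spiral notebook £5.42: general merchandise → 8.75% → £0.47425
Garment alterations £16.32: taxable services, buyer-exempt → 0% → £0.00
Umbrella £31.83: general merchandise → 8.75% → £2.785125
Floor lamp £72.57: home furniture → 6% → £4.3542
AA batteries (8-pack) £10.51: general merchandise → 8.75% → £0.919625
Unrounded tax sum = £9.973425 → £9.97

£9.97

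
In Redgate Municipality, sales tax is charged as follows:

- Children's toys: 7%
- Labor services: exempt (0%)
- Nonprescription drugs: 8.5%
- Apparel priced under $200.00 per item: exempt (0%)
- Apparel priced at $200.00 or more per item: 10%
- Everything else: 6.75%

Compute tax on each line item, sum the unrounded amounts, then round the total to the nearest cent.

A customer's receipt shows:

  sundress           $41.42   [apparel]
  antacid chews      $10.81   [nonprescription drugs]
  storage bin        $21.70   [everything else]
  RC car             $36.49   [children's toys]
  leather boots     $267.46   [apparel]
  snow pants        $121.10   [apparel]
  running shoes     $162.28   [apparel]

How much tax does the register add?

$31.68

Sundress $41.42: apparel, under $200.00 → 0% → $0.00
Antacid chews $10.81: nonprescription drugs → 8.5% → $0.91885
Storage bin $21.70: everything else → 6.75% → $1.46475
RC car $36.49: children's toys → 7% → $2.5543
Leather boots $267.46: apparel, $200.00 or more → 10% → $26.746
Snow pants $121.10: apparel, under $200.00 → 0% → $0.00
Running shoes $162.28: apparel, under $200.00 → 0% → $0.00
Unrounded tax sum = $31.6839 → $31.68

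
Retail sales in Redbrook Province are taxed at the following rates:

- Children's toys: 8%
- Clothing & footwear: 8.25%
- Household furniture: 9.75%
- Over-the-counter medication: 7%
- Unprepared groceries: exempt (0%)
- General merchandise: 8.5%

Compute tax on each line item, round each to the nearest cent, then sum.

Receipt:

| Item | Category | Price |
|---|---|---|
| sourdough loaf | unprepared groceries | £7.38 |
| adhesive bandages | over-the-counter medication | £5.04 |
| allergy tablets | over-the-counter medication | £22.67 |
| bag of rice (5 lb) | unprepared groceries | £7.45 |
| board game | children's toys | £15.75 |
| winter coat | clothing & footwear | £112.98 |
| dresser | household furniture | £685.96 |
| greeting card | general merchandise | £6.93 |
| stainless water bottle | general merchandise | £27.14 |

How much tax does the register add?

£82.30

Sourdough loaf £7.38: unprepared groceries → 0% → £0.00
Adhesive bandages £5.04: over-the-counter medication → 7% → £0.35
Allergy tablets £22.67: over-the-counter medication → 7% → £1.59
Bag of rice (5 lb) £7.45: unprepared groceries → 0% → £0.00
Board game £15.75: children's toys → 8% → £1.26
Winter coat £112.98: clothing & footwear → 8.25% → £9.32
Dresser £685.96: household furniture → 9.75% → £66.88
Greeting card £6.93: general merchandise → 8.5% → £0.59
Stainless water bottle £27.14: general merchandise → 8.5% → £2.31
Total tax = £0.35 + £1.59 + £1.26 + £9.32 + £66.88 + £0.59 + £2.31 = £82.30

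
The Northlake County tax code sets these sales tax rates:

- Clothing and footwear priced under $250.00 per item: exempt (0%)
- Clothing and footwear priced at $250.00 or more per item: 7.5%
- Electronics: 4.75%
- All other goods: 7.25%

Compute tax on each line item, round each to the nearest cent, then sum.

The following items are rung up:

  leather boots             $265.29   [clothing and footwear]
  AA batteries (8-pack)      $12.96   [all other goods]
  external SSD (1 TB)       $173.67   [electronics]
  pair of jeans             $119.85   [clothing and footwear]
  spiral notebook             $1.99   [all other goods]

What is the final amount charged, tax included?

$602.99

Leather boots $265.29: clothing and footwear, $250.00 or more → 7.5% → $19.90
AA batteries (8-pack) $12.96: all other goods → 7.25% → $0.94
External SSD (1 TB) $173.67: electronics → 4.75% → $8.25
Pair of jeans $119.85: clothing and footwear, under $250.00 → 0% → $0.00
Spiral notebook $1.99: all other goods → 7.25% → $0.14
Subtotal = $573.76; tax = $29.23; total due = $602.99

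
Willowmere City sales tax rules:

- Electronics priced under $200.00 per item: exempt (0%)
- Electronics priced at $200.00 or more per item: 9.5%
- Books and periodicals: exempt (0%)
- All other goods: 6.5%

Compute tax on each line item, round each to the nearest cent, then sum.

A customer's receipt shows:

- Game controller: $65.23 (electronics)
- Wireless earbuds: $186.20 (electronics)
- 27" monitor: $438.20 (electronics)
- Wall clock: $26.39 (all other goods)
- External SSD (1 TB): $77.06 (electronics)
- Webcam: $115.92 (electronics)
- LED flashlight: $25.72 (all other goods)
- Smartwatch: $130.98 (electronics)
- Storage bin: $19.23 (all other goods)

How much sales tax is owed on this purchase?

$46.27

Game controller $65.23: electronics, under $200.00 → 0% → $0.00
Wireless earbuds $186.20: electronics, under $200.00 → 0% → $0.00
27" monitor $438.20: electronics, $200.00 or more → 9.5% → $41.63
Wall clock $26.39: all other goods → 6.5% → $1.72
External SSD (1 TB) $77.06: electronics, under $200.00 → 0% → $0.00
Webcam $115.92: electronics, under $200.00 → 0% → $0.00
LED flashlight $25.72: all other goods → 6.5% → $1.67
Smartwatch $130.98: electronics, under $200.00 → 0% → $0.00
Storage bin $19.23: all other goods → 6.5% → $1.25
Total tax = $41.63 + $1.72 + $1.67 + $1.25 = $46.27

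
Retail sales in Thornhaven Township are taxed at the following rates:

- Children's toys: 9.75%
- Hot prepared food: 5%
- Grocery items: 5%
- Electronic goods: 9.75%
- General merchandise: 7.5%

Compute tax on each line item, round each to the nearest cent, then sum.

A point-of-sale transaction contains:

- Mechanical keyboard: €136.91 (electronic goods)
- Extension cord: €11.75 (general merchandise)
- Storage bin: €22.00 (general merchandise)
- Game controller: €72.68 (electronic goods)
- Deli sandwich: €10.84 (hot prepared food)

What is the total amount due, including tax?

Mechanical keyboard €136.91: electronic goods → 9.75% → €13.35
Extension cord €11.75: general merchandise → 7.5% → €0.88
Storage bin €22.00: general merchandise → 7.5% → €1.65
Game controller €72.68: electronic goods → 9.75% → €7.09
Deli sandwich €10.84: hot prepared food → 5% → €0.54
Subtotal = €254.18; tax = €23.51; total due = €277.69

€277.69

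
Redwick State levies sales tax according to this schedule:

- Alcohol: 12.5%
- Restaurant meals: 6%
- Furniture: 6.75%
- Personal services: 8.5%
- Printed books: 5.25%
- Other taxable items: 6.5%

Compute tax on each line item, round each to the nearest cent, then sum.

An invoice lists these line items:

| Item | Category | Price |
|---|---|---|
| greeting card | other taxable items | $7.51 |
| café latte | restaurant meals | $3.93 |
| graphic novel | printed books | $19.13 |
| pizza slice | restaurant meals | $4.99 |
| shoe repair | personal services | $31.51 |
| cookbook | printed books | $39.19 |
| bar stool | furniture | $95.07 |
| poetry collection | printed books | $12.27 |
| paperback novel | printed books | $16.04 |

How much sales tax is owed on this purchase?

Greeting card $7.51: other taxable items → 6.5% → $0.49
Café latte $3.93: restaurant meals → 6% → $0.24
Graphic novel $19.13: printed books → 5.25% → $1.00
Pizza slice $4.99: restaurant meals → 6% → $0.30
Shoe repair $31.51: personal services → 8.5% → $2.68
Cookbook $39.19: printed books → 5.25% → $2.06
Bar stool $95.07: furniture → 6.75% → $6.42
Poetry collection $12.27: printed books → 5.25% → $0.64
Paperback novel $16.04: printed books → 5.25% → $0.84
Total tax = $0.49 + $0.24 + $1.00 + $0.30 + $2.68 + $2.06 + $6.42 + $0.64 + $0.84 = $14.67

$14.67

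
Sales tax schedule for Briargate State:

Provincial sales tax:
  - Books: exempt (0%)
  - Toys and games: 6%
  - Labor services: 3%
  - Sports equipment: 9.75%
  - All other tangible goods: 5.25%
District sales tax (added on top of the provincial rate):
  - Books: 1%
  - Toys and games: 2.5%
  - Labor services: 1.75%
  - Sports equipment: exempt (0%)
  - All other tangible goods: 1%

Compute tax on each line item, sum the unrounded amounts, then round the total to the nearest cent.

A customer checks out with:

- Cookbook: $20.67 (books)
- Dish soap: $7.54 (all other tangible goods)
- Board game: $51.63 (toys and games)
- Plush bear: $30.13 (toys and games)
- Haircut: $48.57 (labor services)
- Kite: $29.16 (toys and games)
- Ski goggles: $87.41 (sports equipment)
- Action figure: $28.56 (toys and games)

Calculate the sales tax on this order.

$23.36

Cookbook $20.67: books → 0% + 1% district = 1% → $0.2067
Dish soap $7.54: all other tangible goods → 5.25% + 1% district = 6.25% → $0.47125
Board game $51.63: toys and games → 6% + 2.5% district = 8.5% → $4.38855
Plush bear $30.13: toys and games → 6% + 2.5% district = 8.5% → $2.56105
Haircut $48.57: labor services → 3% + 1.75% district = 4.75% → $2.307075
Kite $29.16: toys and games → 6% + 2.5% district = 8.5% → $2.4786
Ski goggles $87.41: sports equipment → 9.75% + 0% district = 9.75% → $8.522475
Action figure $28.56: toys and games → 6% + 2.5% district = 8.5% → $2.4276
Unrounded tax sum = $23.3633 → $23.36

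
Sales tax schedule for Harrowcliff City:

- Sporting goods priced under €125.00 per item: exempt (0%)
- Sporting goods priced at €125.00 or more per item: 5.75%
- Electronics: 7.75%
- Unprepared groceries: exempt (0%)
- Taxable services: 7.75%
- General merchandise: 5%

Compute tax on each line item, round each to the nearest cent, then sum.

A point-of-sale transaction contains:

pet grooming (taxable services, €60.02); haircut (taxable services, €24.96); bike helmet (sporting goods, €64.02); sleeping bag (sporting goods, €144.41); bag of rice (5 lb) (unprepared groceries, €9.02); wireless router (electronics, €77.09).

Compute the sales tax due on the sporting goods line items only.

Bike helmet €64.02: sporting goods, under €125.00 → 0% → €0.00
Sleeping bag €144.41: sporting goods, €125.00 or more → 5.75% → €8.30
Tax on sporting goods = €0.00 + €8.30 = €8.30

€8.30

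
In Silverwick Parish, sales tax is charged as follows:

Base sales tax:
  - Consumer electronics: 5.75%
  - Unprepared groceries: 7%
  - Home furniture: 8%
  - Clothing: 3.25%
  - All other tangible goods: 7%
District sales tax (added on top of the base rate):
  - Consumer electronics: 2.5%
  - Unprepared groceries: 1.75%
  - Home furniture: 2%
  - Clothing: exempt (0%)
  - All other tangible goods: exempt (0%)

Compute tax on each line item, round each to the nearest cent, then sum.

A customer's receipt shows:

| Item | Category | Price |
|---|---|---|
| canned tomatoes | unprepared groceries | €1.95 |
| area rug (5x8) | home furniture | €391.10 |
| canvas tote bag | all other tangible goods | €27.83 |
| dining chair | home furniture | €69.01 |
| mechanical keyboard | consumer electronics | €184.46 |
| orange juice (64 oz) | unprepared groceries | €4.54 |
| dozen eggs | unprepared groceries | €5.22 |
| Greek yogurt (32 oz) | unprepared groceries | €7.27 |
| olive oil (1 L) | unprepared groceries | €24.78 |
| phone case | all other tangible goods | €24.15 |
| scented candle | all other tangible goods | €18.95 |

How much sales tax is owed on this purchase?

€70.04

Canned tomatoes €1.95: unprepared groceries → 7% + 1.75% district = 8.75% → €0.17
Area rug (5x8) €391.10: home furniture → 8% + 2% district = 10% → €39.11
Canvas tote bag €27.83: all other tangible goods → 7% + 0% district = 7% → €1.95
Dining chair €69.01: home furniture → 8% + 2% district = 10% → €6.90
Mechanical keyboard €184.46: consumer electronics → 5.75% + 2.5% district = 8.25% → €15.22
Orange juice (64 oz) €4.54: unprepared groceries → 7% + 1.75% district = 8.75% → €0.40
Dozen eggs €5.22: unprepared groceries → 7% + 1.75% district = 8.75% → €0.46
Greek yogurt (32 oz) €7.27: unprepared groceries → 7% + 1.75% district = 8.75% → €0.64
Olive oil (1 L) €24.78: unprepared groceries → 7% + 1.75% district = 8.75% → €2.17
Phone case €24.15: all other tangible goods → 7% + 0% district = 7% → €1.69
Scented candle €18.95: all other tangible goods → 7% + 0% district = 7% → €1.33
Total tax = €0.17 + €39.11 + €1.95 + €6.90 + €15.22 + €0.40 + €0.46 + €0.64 + €2.17 + €1.69 + €1.33 = €70.04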